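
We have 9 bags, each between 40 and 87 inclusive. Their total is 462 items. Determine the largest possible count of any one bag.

Maximizing one value means minimizing the remaining 8.
The other 8 contribute at least 8 × 40 = 320, leaving at most 462 − 320 = 142.
But each bag is capped at 87, so the maximum is 87.
Achievable: one at 87 and the other 8 totalling 375, which fits since 8 × 40 ≤ 375 ≤ 8 × 87.

87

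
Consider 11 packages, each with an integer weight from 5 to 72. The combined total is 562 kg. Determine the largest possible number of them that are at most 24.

Suppose k of them are at most 24. Those contribute at most 24 each and the rest at most 72 each.
So the total is at most 24k + 72(11 − k) = 792 − 48k. This must still be ≥ 562, so k ≤ 4.
k = 4 is achieved by 4 values at 24 and 7 at 72, total 600; lower one of the 72's by 38 (still > 24) to reach 562.

4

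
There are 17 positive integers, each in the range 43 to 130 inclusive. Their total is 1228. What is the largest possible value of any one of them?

Maximizing one value means minimizing the remaining 16.
The other 16 contribute at least 16 × 43 = 688, leaving at most 1228 − 688 = 540.
But each integer is capped at 130, so the maximum is 130.
Achievable: one at 130 and the other 16 totalling 1098, which fits since 16 × 43 ≤ 1098 ≤ 16 × 130.

130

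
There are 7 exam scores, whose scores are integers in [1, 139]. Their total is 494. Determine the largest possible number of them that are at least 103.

4

Suppose k of them are at least 103. Those contribute at least 103 each and the other 7 − k at least 1 each.
So the total is at least 103k + 1(7 − k) = 7 + 102k. This must be ≤ 494, giving k ≤ 4.
k = 4 is achieved by 4 values at 103 and 3 at 1, total 415; add 79 to one value (staying below 103) to reach 494.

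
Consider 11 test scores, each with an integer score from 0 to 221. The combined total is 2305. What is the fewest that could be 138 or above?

Each value short of 138 is at most 137, costing at least 221 − 137 = 84 against the maximum total of 2431.
We can afford to lose at most 2431 − 2305 = 126, so at most ⌊126/84⌋ = 1 fall short, and at least 10 are ≥ 138.
Exactly 10 works: 10 values at 221 and 1 at 137 total 2347; lower one of the high values by 42 (still ≥ 138) to hit 2305.

10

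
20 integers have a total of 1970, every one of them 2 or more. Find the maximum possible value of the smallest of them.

The 20 values sum to 1970, so their minimum is at most ⌊1970/20⌋ = 98.
Equality holds with 10 values of 98 and 10 values of 99.

98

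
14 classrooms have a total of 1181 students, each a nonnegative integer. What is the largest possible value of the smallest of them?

The average is 1181/14 < 85, so some value is ≤ 84.
Achievable: 9 of them at 84 and 5 at 85 total 1181.

84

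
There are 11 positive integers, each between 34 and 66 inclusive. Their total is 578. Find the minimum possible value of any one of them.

Minimizing one value means maximizing the remaining 10.
The other 10 can take up 10 × 66 = 660 ≥ 578 − 34, so one integer can sit at its floor of 34.
Achievable: one at 34 and the other 10 totalling 544, which fits since 10 × 34 ≤ 544 ≤ 10 × 66.

34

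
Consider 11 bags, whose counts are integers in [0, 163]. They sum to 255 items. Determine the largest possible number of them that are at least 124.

2

If k of the values are ≥ 124, the total is ≥ 124k + 0(11 − k).
Setting 124k + 0(11 − k) ≤ 255 gives 124k ≤ 255, so k ≤ 2.
k = 2 is achieved by 2 values at 124 and 9 at 0, total 248; add 7 to one value (staying below 124) to reach 255.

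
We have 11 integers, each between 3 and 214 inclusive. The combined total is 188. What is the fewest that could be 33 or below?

Each value above 33 is at least 34, contributing at least 34 − 3 = 31 above the floor 3.
The sum exceeds the floor total 33 by 155, so at most ⌊155/31⌋ = 5 exceed 33, and at least 6 are ≤ 33.
Exactly 6 works: 6 values at 3 and 5 at 34 total 188.

6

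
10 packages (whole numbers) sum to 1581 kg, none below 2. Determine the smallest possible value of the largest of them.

The average is 1581/10 > 158, so not all 10 can be 158 or less; the largest is ≥ 159.
Achievable: 1 of them at 159 and 9 at 158 total 1581.

159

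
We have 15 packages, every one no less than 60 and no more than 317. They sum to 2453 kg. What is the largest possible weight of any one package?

To make one package as large as possible, make the other 14 as small as possible.
The other 14 contribute at least 14 × 60 = 840, leaving at most 2453 − 840 = 1613.
But each package is capped at 317, so the maximum is 317.
Achievable: one at 317 and the other 14 totalling 2136, which fits since 14 × 60 ≤ 2136 ≤ 14 × 317.

317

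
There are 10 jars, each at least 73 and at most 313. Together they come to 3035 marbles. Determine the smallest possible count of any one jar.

Minimizing one value means maximizing the remaining 9.
The other 9 contribute at most 9 × 313 = 2817, leaving at least 3035 − 2817 = 218.
Since 218 ≥ 73, this is achievable: one at 218 and 9 at 313.

218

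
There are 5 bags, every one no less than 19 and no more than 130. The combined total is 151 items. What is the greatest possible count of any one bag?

To make one bag as large as possible, make the other 4 as small as possible.
The other 4 contribute at least 4 × 19 = 76, leaving at most 151 − 76 = 75.
Since 75 ≤ 130, this is achievable: one at 75 and 4 at 19.

75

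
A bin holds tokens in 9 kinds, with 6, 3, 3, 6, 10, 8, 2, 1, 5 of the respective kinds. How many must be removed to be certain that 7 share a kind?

39

In the worst case you take as many as possible of each kind without reaching 7: 6 + 3 + 3 + 6 + 6 + 6 + 2 + 1 + 5 = 38.
The next one must give 7 of some kind, so 38 + 1 = 39.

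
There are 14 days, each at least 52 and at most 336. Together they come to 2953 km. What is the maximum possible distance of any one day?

336

Maximizing one value means minimizing the remaining 13.
The other 13 contribute at least 13 × 52 = 676, leaving at most 2953 − 676 = 2277.
But each day is capped at 336, so the maximum is 336.
Achievable: one at 336 and the other 13 totalling 2617, which fits since 13 × 52 ≤ 2617 ≤ 13 × 336.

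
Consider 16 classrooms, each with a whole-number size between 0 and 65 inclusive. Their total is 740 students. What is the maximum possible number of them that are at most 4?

Suppose k of them are at most 4. Those contribute at most 4 each and the rest at most 65 each.
So the total is at most 4k + 65(16 − k) = 1040 − 61k. This must still be ≥ 740, so k ≤ 4.
k = 4 is achieved by 4 values at 4 and 12 at 65, total 796; lower one of the 65's by 56 (still > 4) to reach 740.

4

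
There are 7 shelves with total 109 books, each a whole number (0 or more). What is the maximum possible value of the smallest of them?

The average is 109/7 < 16, so some value is ≤ 15.
Achievable: 3 of them at 15 and 4 at 16 total 109.

15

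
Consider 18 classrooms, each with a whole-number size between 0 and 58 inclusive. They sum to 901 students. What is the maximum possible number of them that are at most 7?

Each value at 7 or below falls at least 58 − 7 = 51 short of the ceiling 58.
The ceiling total is 18 × 58 = 1044, and we need 901, so at most ⌊(1044 − 901)/51⌋ = 2 can be that low.
k = 2 is achieved by 2 values at 7 and 16 at 58, total 942; lower one of the 58's by 41 (still > 7) to reach 901.

2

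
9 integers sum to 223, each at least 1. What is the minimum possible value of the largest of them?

If every one of the 9 were at most 24, the total would be at most 9 × 24 = 216 < 223.
Equality holds with 7 values of 25 and 2 values of 24.

25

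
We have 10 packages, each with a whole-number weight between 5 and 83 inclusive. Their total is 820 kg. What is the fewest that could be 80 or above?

8

Suppose at most 10 − j of them reach 80; then j values are ≤ 79 and the rest ≤ 83.
The total is then ≤ 79·j + 83·(10 − j) = 830 − 4j. For this to be ≥ 820 we need j ≤ 2, so at least 10 − 2 = 8 must reach 80.
Exactly 8 works: 8 values at 83 and 2 at 79 total 822; lower one of the high values by 2 (still ≥ 80) to hit 820.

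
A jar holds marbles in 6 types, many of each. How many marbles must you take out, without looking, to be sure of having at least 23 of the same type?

You could draw 22 of every type without reaching 23 of any — 132 in all.
One more forces 23 of some type, so 132 + 1 = 133.

133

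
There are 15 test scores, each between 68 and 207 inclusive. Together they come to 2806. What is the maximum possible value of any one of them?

Maximizing one value means minimizing the remaining 14.
The other 14 contribute at least 14 × 68 = 952, leaving at most 2806 − 952 = 1854.
But each score is capped at 207, so the maximum is 207.
Achievable: one at 207 and the other 14 totalling 2599, which fits since 14 × 68 ≤ 2599 ≤ 14 × 207.

207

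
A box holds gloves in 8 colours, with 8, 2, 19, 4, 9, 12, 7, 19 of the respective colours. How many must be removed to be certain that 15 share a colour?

In the worst case you take as many as possible of each colour without reaching 15: 8 + 2 + 14 + 4 + 9 + 12 + 7 + 14 = 70.
The next one must give 15 of some colour, so 70 + 1 = 71.

71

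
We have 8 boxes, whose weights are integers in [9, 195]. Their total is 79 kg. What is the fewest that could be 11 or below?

6

If only k of them are at most 11, the other 8 − k are at least 12, so the total is at least (8 − k)·12 + k·9.
This is ≤ 79, so (8 − k)·12 + 9k ≤ 79, which gives k ≥ 6.
Exactly 6 works: 6 values at 9 and 2 at 12 total 78; raise one of the low values by 1 (still ≤ 11) to hit 79.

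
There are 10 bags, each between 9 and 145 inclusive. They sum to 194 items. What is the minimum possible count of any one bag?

To make one bag as small as possible, make the other 9 as large as possible.
The other 9 can take up 9 × 145 = 1305 ≥ 194 − 9, so one bag can sit at its floor of 9.
Achievable: one at 9 and the other 9 totalling 185, which fits since 9 × 9 ≤ 185 ≤ 9 × 145.

9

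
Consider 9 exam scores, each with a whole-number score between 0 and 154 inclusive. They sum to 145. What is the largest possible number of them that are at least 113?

1

Suppose k of them are at least 113. Those contribute at least 113 each and the other 9 − k at least 0 each.
So the total is at least 113k + 0(9 − k) = 0 + 113k. This must be ≤ 145, giving k ≤ 1.
k = 1 is achieved by 1 value at 113 and 8 at 0, total 113; add 32 to one value (staying below 113) to reach 145.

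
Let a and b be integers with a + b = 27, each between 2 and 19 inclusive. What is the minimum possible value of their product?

For a fixed sum, ab is smallest when a and b are as far apart as possible.
The extreme feasible split is a = 8, b = 19, giving ab = 152.

152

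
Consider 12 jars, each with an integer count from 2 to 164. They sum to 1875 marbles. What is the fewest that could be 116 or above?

11

Each value short of 116 is at most 115, costing at least 164 − 115 = 49 against the maximum total of 1968.
We can afford to lose at most 1968 − 1875 = 93, so at most ⌊93/49⌋ = 1 fall short, and at least 11 are ≥ 116.
Exactly 11 works: 11 values at 164 and 1 at 115 total 1919; lower one of the high values by 44 (still ≥ 116) to hit 1875.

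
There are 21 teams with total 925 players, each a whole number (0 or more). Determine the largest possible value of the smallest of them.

If every one of the 21 were at least 45, the total would be at least 21 × 45 = 945 > 925.
Achievable: 20 of them at 44 and 1 at 45 total 925.

44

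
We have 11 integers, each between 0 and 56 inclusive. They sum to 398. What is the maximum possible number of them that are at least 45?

Suppose k of them are at least 45. Those contribute at least 45 each and the other 11 − k at least 0 each.
So the total is at least 45k + 0(11 − k) = 0 + 45k. This must be ≤ 398, giving k ≤ 8.
k = 8 is achieved by 8 values at 45 and 3 at 0, total 360; add 38 to one value (staying below 45) to reach 398.

8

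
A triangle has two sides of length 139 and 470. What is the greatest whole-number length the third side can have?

608

The third side must be less than 139 + 470 = 609.
The largest integer below 609 is 608.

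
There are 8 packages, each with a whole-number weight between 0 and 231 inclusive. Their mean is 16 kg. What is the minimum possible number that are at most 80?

The total is 8 × 16 = 128.
If only k of them are at most 80, the other 8 − k are at least 81, so the total is at least (8 − k)·81 + k·0.
This is ≤ 128, so (8 − k)·81 + 0k ≤ 128, which gives k ≥ 7.
Exactly 7 works: 7 values at 0 and 1 at 81 total 81; raise one of the low values by 47 (still ≤ 80) to hit 128.

7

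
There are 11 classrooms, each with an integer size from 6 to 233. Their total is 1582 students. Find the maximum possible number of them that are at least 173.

Suppose k of them are at least 173. Those contribute at least 173 each and the other 11 − k at least 6 each.
So the total is at least 173k + 6(11 − k) = 66 + 167k. This must be ≤ 1582, giving k ≤ 9.
k = 9 is achieved by 9 values at 173 and 2 at 6, total 1569; add 13 to one value (staying below 173) to reach 1582.

9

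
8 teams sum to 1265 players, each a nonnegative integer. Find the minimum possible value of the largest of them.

159

The 8 values sum to 1265, so their maximum is at least ⌈1265/8⌉ = 159.
Equality holds with 1 value of 159 and 7 values of 158.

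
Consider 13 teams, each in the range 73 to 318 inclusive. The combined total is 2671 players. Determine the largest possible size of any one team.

318

To make one team as large as possible, make the other 12 as small as possible.
The other 12 contribute at least 12 × 73 = 876, leaving at most 2671 − 876 = 1795.
But each team is capped at 318, so the maximum is 318.
Achievable: one at 318 and the other 12 totalling 2353, which fits since 12 × 73 ≤ 2353 ≤ 12 × 318.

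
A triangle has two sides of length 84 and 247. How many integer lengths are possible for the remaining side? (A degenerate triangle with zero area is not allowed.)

167

The triangle inequality gives |84 − 247| < c < 84 + 247, i.e. 163 < c < 331.
So c can be any integer from 164 to 330: 167 values.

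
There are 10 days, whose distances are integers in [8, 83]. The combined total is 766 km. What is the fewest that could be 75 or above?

If only k of them are at least 75, the other 10 − k are at most 74, so the total is at most k·83 + (10 − k)·74.
This must reach 766, so k·83 + (10 − k)·74 ≥ 766, giving k ≥ 3.
Exactly 3 works: 3 values at 83 and 7 at 74 total 767; lower one of the high values by 1 (still ≥ 75) to hit 766.

3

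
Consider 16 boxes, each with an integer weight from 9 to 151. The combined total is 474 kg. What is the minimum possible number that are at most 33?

3

Let j be the number exceeding 33. Then the total is ≥ 34·j + 9·(16 − j) = 144 + 25j.
So 25j ≤ 330 and j ≤ 13; hence at least 16 − 13 = 3 are ≤ 33.
Exactly 3 works: 3 values at 9 and 13 at 34 total 469; raise one of the low values by 5 (still ≤ 33) to hit 474.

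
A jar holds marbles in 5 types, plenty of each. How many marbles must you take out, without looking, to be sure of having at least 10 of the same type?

You could draw 9 of every type without reaching 10 of any — 45 in all.
One more forces 10 of some type, so 45 + 1 = 46.

46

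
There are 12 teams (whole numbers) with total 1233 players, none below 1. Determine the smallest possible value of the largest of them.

103

If every one of the 12 were at most 102, the total would be at most 12 × 102 = 1224 < 1233.
Equality holds with 9 values of 103 and 3 values of 102.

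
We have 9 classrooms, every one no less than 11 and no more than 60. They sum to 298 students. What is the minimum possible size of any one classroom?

Minimizing one value means maximizing the remaining 8.
The other 8 can take up 8 × 60 = 480 ≥ 298 − 11, so one classroom can sit at its floor of 11.
Achievable: one at 11 and the other 8 totalling 287, which fits since 8 × 11 ≤ 287 ≤ 8 × 60.

11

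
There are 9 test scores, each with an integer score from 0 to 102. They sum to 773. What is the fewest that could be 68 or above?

Each value short of 68 is at most 67, costing at least 102 − 67 = 35 against the maximum total of 918.
We can afford to lose at most 918 − 773 = 145, so at most ⌊145/35⌋ = 4 fall short, and at least 5 are ≥ 68.
Exactly 5 works: 5 values at 102 and 4 at 67 total 778; lower one of the high values by 5 (still ≥ 68) to hit 773.

5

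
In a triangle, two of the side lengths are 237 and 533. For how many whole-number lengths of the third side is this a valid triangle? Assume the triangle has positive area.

The triangle inequality gives |237 − 533| < c < 237 + 533, i.e. 296 < c < 770.
So c can be any integer from 297 to 769: 473 values.

473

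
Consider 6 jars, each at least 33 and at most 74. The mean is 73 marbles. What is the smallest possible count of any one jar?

To make one jar as small as possible, make the other 5 as large as possible.
The total is 6 × 73 = 438.
The other 5 contribute at most 5 × 74 = 370, leaving at least 438 − 370 = 68.
Since 68 ≥ 33, this is achievable: one at 68 and 5 at 74.

68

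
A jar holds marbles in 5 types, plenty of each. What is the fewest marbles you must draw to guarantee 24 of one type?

In the worst case you draw 23 of each of the 5 types: 5 × 23 = 115.
One more forces 24 of some type, so 115 + 1 = 116.

116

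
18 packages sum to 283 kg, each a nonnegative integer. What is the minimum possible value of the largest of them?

16

Some value must be at least ⌈283/18⌉ = 16, since 18 × 15 = 270 < 283.
Equality holds with 13 values of 16 and 5 values of 15.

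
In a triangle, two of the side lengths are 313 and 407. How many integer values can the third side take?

The triangle inequality gives |313 − 407| < c < 313 + 407, i.e. 94 < c < 720.
So c can be any integer from 95 to 719: 625 values.

625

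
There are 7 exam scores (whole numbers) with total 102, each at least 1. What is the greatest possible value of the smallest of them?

14

The average is 102/7 < 15, so some value is ≤ 14.
Achievable: 3 of them at 14 and 4 at 15 total 102.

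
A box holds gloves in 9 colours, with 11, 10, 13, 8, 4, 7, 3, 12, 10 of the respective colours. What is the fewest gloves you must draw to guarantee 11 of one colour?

In the worst case you take as many as possible of each colour without reaching 11: 10 + 10 + 10 + 8 + 4 + 7 + 3 + 10 + 10 = 72.
The next one must give 11 of some colour, so 72 + 1 = 73.

73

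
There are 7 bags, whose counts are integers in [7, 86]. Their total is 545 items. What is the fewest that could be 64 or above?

5

Suppose at most 7 − j of them reach 64; then j values are ≤ 63 and the rest ≤ 86.
The total is then ≤ 63·j + 86·(7 − j) = 602 − 23j. For this to be ≥ 545 we need j ≤ 2, so at least 7 − 2 = 5 must reach 64.
Exactly 5 works: 5 values at 86 and 2 at 63 total 556; lower one of the high values by 11 (still ≥ 64) to hit 545.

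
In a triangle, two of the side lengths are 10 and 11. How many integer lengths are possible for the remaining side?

The triangle inequality gives |10 − 11| < c < 10 + 11, i.e. 1 < c < 21.
So c can be any integer from 2 to 20: 19 values.

19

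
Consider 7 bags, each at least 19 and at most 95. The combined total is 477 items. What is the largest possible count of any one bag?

To make one bag as large as possible, make the other 6 as small as possible.
The other 6 contribute at least 6 × 19 = 114, leaving at most 477 − 114 = 363.
But each bag is capped at 95, so the maximum is 95.
Achievable: one at 95 and the other 6 totalling 382, which fits since 6 × 19 ≤ 382 ≤ 6 × 95.

95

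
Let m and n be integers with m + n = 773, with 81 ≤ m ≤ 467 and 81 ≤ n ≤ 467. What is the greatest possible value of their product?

149382

mn = m(773 − m) is maximized when m is as near 773/2 as the bounds allow.
Taking m = 386 and n = 387 (both in [81, 467]) gives mn = 149382.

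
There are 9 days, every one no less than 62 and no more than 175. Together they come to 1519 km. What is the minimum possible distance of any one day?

To make one day as small as possible, make the other 8 as large as possible.
The other 8 contribute at most 8 × 175 = 1400, leaving at least 1519 − 1400 = 119.
Since 119 ≥ 62, this is achievable: one at 119 and 8 at 175.

119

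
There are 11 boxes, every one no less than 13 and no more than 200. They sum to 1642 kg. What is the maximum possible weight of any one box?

To make one box as large as possible, make the other 10 as small as possible.
The other 10 contribute at least 10 × 13 = 130, leaving at most 1642 − 130 = 1512.
But each box is capped at 200, so the maximum is 200.
Achievable: one at 200 and the other 10 totalling 1442, which fits since 10 × 13 ≤ 1442 ≤ 10 × 200.

200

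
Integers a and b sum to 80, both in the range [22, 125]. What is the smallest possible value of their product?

1276

For a fixed sum, ab is smallest when a and b are as far apart as possible.
The extreme feasible split is a = 22, b = 58, giving ab = 1276.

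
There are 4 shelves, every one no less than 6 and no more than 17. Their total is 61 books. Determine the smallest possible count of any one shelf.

Minimizing one value means maximizing the remaining 3.
The other 3 contribute at most 3 × 17 = 51, leaving at least 61 − 51 = 10.
Since 10 ≥ 6, this is achievable: one at 10 and 3 at 17.

10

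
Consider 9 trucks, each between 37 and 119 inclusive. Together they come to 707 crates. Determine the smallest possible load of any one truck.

Minimizing one value means maximizing the remaining 8.
The other 8 can take up 8 × 119 = 952 ≥ 707 − 37, so one truck can sit at its floor of 37.
Achievable: one at 37 and the other 8 totalling 670, which fits since 8 × 37 ≤ 670 ≤ 8 × 119.

37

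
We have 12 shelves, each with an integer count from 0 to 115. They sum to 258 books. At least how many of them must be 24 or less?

2

If only k of them are at most 24, the other 12 − k are at least 25, so the total is at least (12 − k)·25 + k·0.
This is ≤ 258, so (12 − k)·25 + 0k ≤ 258, which gives k ≥ 2.
Exactly 2 works: 2 values at 0 and 10 at 25 total 250; raise one of the low values by 8 (still ≤ 24) to hit 258.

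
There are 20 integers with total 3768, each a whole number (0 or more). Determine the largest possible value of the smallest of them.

The average is 3768/20 < 189, so some value is ≤ 188.
Equality holds with 12 values of 188 and 8 values of 189.

188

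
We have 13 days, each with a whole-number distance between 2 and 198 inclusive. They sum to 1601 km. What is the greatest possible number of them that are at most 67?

Suppose k of them are at most 67. Those contribute at most 67 each and the rest at most 198 each.
So the total is at most 67k + 198(13 − k) = 2574 − 131k. This must still be ≥ 1601, so k ≤ 7.
k = 7 is achieved by 7 values at 67 and 6 at 198, total 1657; lower one of the 198's by 56 (still > 67) to reach 1601.

7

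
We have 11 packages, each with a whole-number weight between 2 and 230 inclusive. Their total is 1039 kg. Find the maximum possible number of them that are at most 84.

10

Suppose k of them are at most 84. Those contribute at most 84 each and the rest at most 230 each.
So the total is at most 84k + 230(11 − k) = 2530 − 146k. This must still be ≥ 1039, so k ≤ 10.
k = 10 is achieved by 10 values at 84 and 1 at 230, total 1070; lower one of the 230's by 31 (still > 84) to reach 1039.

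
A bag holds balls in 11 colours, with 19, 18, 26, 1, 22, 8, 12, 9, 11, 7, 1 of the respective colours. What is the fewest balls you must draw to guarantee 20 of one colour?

125

In the worst case you take as many as possible of each colour without reaching 20: 19 + 18 + 19 + 1 + 19 + 8 + 12 + 9 + 11 + 7 + 1 = 124.
The next one must give 20 of some colour, so 124 + 1 = 125.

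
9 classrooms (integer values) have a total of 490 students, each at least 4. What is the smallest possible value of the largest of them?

55

Some value must be at least ⌈490/9⌉ = 55, since 9 × 54 = 486 < 490.
Achievable: 4 of them at 55 and 5 at 54 total 490.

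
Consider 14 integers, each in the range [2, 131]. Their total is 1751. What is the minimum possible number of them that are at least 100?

If only k of them are at least 100, the other 14 − k are at most 99, so the total is at most k·131 + (14 − k)·99.
This must reach 1751, so k·131 + (14 − k)·99 ≥ 1751, giving k ≥ 12.
Exactly 12 works: 12 values at 131 and 2 at 99 total 1770; lower one of the high values by 19 (still ≥ 100) to hit 1751.

12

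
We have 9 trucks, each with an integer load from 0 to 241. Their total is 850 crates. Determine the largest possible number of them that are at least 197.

If k of the values are ≥ 197, the total is ≥ 197k + 0(9 − k).
Setting 197k + 0(9 − k) ≤ 850 gives 197k ≤ 850, so k ≤ 4.
k = 4 is achieved by 4 values at 197 and 5 at 0, total 788; add 62 to one value (staying below 197) to reach 850.

4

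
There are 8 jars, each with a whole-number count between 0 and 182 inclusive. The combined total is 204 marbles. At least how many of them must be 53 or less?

5

Let j be the number exceeding 53. Then the total is ≥ 54·j + 0·(8 − j) = 0 + 54j.
So 54j ≤ 204 and j ≤ 3; hence at least 8 − 3 = 5 are ≤ 53.
Exactly 5 works: 5 values at 0 and 3 at 54 total 162; raise one of the low values by 42 (still ≤ 53) to hit 204.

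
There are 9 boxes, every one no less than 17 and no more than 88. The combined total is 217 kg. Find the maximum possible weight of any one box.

81

Maximizing one value means minimizing the remaining 8.
The other 8 contribute at least 8 × 17 = 136, leaving at most 217 − 136 = 81.
Since 81 ≤ 88, this is achievable: one at 81 and 8 at 17.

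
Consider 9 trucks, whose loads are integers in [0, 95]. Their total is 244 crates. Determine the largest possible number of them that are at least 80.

Suppose k of them are at least 80. Those contribute at least 80 each and the other 9 − k at least 0 each.
So the total is at least 80k + 0(9 − k) = 0 + 80k. This must be ≤ 244, giving k ≤ 3.
k = 3 is achieved by 3 values at 80 and 6 at 0, total 240; add 4 to one value (staying below 80) to reach 244.

3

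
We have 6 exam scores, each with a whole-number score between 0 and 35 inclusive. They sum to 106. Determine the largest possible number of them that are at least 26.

With k values at 26 or above and the rest at least 0, the sum is at least 0 + 26k.
Since the sum is 106, we need 26k ≤ 106, i.e. k ≤ 4.
k = 4 is achieved by 4 values at 26 and 2 at 0, total 104; add 2 to one value (staying below 26) to reach 106.

4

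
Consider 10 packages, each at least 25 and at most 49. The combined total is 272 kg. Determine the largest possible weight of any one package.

To make one package as large as possible, make the other 9 as small as possible.
The other 9 contribute at least 9 × 25 = 225, leaving at most 272 − 225 = 47.
Since 47 ≤ 49, this is achievable: one at 47 and 9 at 25.

47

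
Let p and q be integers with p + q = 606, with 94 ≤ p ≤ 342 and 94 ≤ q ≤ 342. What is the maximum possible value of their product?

For a fixed sum, the product pq is largest when p and q are as close as possible.
Taking p = 303 and q = 303 (both in [94, 342]) gives pq = 91809.

91809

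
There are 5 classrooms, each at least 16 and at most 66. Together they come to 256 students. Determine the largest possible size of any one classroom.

To make one classroom as large as possible, make the other 4 as small as possible.
The other 4 contribute at least 4 × 16 = 64, leaving at most 256 − 64 = 192.
But each classroom is capped at 66, so the maximum is 66.
Achievable: one at 66 and the other 4 totalling 190, which fits since 4 × 16 ≤ 190 ≤ 4 × 66.

66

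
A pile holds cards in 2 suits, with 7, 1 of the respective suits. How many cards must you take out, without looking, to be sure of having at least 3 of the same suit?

In the worst case you take as many as possible of each suit without reaching 3: 2 + 1 = 3.
The next one must give 3 of some suit, so 3 + 1 = 4.

4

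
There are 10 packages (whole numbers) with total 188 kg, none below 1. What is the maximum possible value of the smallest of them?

18

The 10 values sum to 188, so their minimum is at most ⌊188/10⌋ = 18.
Achievable: 2 of them at 18 and 8 at 19 total 188.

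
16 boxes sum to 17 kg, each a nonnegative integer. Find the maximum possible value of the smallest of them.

The 16 values sum to 17, so their minimum is at most ⌊17/16⌋ = 1.
Achievable: 15 of them at 1 and 1 at 2 total 17.

1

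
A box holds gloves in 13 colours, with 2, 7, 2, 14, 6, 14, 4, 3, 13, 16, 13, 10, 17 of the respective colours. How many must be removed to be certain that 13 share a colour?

In the worst case you take as many as possible of each colour without reaching 13: 2 + 7 + 2 + 12 + 6 + 12 + 4 + 3 + 12 + 12 + 12 + 10 + 12 = 106.
The next one must give 13 of some colour, so 106 + 1 = 107.

107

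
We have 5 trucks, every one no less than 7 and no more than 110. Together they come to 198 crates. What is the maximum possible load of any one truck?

110

Maximizing one value means minimizing the remaining 4.
The other 4 contribute at least 4 × 7 = 28, leaving at most 198 − 28 = 170.
But each truck is capped at 110, so the maximum is 110.
Achievable: one at 110 and the other 4 totalling 88, which fits since 4 × 7 ≤ 88 ≤ 4 × 110.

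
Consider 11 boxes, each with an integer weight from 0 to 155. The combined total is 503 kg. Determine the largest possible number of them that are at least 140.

Suppose k of them are at least 140. Those contribute at least 140 each and the other 11 − k at least 0 each.
So the total is at least 140k + 0(11 − k) = 0 + 140k. This must be ≤ 503, giving k ≤ 3.
k = 3 is achieved by 3 values at 140 and 8 at 0, total 420; add 83 to one value (staying below 140) to reach 503.

3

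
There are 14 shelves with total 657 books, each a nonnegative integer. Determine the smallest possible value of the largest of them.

If every one of the 14 were at most 46, the total would be at most 14 × 46 = 644 < 657.
Taking 1 copy of 46 and 13 copies of 47 gives exactly 657, so 47 is attained.

47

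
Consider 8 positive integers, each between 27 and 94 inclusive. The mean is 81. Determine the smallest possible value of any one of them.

To make one integer as small as possible, make the other 7 as large as possible.
The total is 8 × 81 = 648.
The other 7 can take up 7 × 94 = 658 ≥ 648 − 27, so one integer can sit at its floor of 27.
Achievable: one at 27 and the other 7 totalling 621, which fits since 7 × 27 ≤ 621 ≤ 7 × 94.

27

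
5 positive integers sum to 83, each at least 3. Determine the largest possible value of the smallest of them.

If every one of the 5 were at least 17, the total would be at least 5 × 17 = 85 > 83.
Taking 2 copies of 16 and 3 copies of 17 gives exactly 83, so 16 is attained.

16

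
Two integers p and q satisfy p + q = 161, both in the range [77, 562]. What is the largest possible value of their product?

pq = p(161 − p) is maximized when p is as near 161/2 as the bounds allow.
Taking p = 80 and q = 81 (both in [77, 562]) gives pq = 6480.

6480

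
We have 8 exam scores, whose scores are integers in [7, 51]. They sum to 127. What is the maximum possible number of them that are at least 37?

2

With k values at 37 or above and the rest at least 7, the sum is at least 56 + 30k.
Since the sum is 127, we need 30k ≤ 71, i.e. k ≤ 2.
k = 2 is achieved by 2 values at 37 and 6 at 7, total 116; add 11 to one value (staying below 37) to reach 127.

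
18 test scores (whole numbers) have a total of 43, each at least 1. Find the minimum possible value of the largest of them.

Some value must be at least ⌈43/18⌉ = 3, since 18 × 2 = 36 < 43.
Achievable: 7 of them at 3 and 11 at 2 total 43.

3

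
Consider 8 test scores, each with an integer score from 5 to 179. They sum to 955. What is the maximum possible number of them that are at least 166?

Suppose k of them are at least 166. Those contribute at least 166 each and the other 8 − k at least 5 each.
So the total is at least 166k + 5(8 − k) = 40 + 161k. This must be ≤ 955, giving k ≤ 5.
k = 5 is achieved by 5 values at 166 and 3 at 5, total 845; add 110 to one value (staying below 166) to reach 955.

5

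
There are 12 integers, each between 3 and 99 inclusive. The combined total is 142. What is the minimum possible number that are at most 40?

10

If only k of them are at most 40, the other 12 − k are at least 41, so the total is at least (12 − k)·41 + k·3.
This is ≤ 142, so (12 − k)·41 + 3k ≤ 142, which gives k ≥ 10.
Exactly 10 works: 10 values at 3 and 2 at 41 total 112; raise one of the low values by 30 (still ≤ 40) to hit 142.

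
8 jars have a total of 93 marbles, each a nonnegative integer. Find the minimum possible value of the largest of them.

12

The 8 values sum to 93, so their maximum is at least ⌈93/8⌉ = 12.
Achievable: 5 of them at 12 and 3 at 11 total 93.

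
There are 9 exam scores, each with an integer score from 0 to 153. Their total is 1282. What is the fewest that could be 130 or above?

Suppose at most 9 − j of them reach 130; then j values are ≤ 129 and the rest ≤ 153.
The total is then ≤ 129·j + 153·(9 − j) = 1377 − 24j. For this to be ≥ 1282 we need j ≤ 3, so at least 9 − 3 = 6 must reach 130.
Exactly 6 works: 6 values at 153 and 3 at 129 total 1305; lower one of the high values by 23 (still ≥ 130) to hit 1282.

6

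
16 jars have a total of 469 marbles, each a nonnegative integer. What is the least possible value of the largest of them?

The 16 values sum to 469, so their maximum is at least ⌈469/16⌉ = 30.
Achievable: 5 of them at 30 and 11 at 29 total 469.

30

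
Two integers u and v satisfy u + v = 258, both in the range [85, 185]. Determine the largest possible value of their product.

With u + v fixed, uv peaks when the two are closest together.
Taking u = 129 and v = 129 (both in [85, 185]) gives uv = 16641.

16641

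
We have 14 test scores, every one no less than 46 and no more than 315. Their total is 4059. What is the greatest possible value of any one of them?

315

Maximizing one value means minimizing the remaining 13.
The other 13 contribute at least 13 × 46 = 598, leaving at most 4059 − 598 = 3461.
But each score is capped at 315, so the maximum is 315.
Achievable: one at 315 and the other 13 totalling 3744, which fits since 13 × 46 ≤ 3744 ≤ 13 × 315.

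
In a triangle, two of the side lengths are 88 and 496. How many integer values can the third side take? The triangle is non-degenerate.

The triangle inequality gives |88 − 496| < c < 88 + 496, i.e. 408 < c < 584.
So c can be any integer from 409 to 583: 175 values.

175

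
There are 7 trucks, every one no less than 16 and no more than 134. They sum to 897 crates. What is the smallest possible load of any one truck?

93

To make one truck as small as possible, make the other 6 as large as possible.
The other 6 contribute at most 6 × 134 = 804, leaving at least 897 − 804 = 93.
Since 93 ≥ 16, this is achievable: one at 93 and 6 at 134.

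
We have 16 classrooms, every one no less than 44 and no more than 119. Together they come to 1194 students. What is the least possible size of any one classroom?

44

To make one classroom as small as possible, make the other 15 as large as possible.
The other 15 can take up 15 × 119 = 1785 ≥ 1194 − 44, so one classroom can sit at its floor of 44.
Achievable: one at 44 and the other 15 totalling 1150, which fits since 15 × 44 ≤ 1150 ≤ 15 × 119.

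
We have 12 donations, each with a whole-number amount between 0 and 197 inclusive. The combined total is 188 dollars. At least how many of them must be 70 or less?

Let j be the number exceeding 70. Then the total is ≥ 71·j + 0·(12 − j) = 0 + 71j.
So 71j ≤ 188 and j ≤ 2; hence at least 12 − 2 = 10 are ≤ 70.
Exactly 10 works: 10 values at 0 and 2 at 71 total 142; raise one of the low values by 46 (still ≤ 70) to hit 188.

10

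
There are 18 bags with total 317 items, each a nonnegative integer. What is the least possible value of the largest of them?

18

If every one of the 18 were at most 17, the total would be at most 18 × 17 = 306 < 317.
Taking 7 copies of 17 and 11 copies of 18 gives exactly 317, so 18 is attained.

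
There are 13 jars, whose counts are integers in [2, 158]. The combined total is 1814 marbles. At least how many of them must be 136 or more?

3

Suppose at most 13 − j of them reach 136; then j values are ≤ 135 and the rest ≤ 158.
The total is then ≤ 135·j + 158·(13 − j) = 2054 − 23j. For this to be ≥ 1814 we need j ≤ 10, so at least 13 − 10 = 3 must reach 136.
Exactly 3 works: 3 values at 158 and 10 at 135 total 1824; lower one of the high values by 10 (still ≥ 136) to hit 1814.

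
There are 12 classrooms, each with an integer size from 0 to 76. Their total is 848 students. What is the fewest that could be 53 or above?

10

Each value short of 53 is at most 52, costing at least 76 − 52 = 24 against the maximum total of 912.
We can afford to lose at most 912 − 848 = 64, so at most ⌊64/24⌋ = 2 fall short, and at least 10 are ≥ 53.
Exactly 10 works: 10 values at 76 and 2 at 52 total 864; lower one of the high values by 16 (still ≥ 53) to hit 848.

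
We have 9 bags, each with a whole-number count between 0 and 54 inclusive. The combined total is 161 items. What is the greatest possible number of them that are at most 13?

Each value at 13 or below falls at least 54 − 13 = 41 short of the ceiling 54.
The ceiling total is 9 × 54 = 486, and we need 161, so at most ⌊(486 − 161)/41⌋ = 7 can be that low.
k = 7 is achieved by 7 values at 13 and 2 at 54, total 199; lower one of the 54's by 38 (still > 13) to reach 161.

7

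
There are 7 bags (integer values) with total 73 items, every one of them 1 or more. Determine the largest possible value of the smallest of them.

The average is 73/7 < 11, so some value is ≤ 10.
Taking 4 copies of 10 and 3 copies of 11 gives exactly 73, so 10 is attained.

10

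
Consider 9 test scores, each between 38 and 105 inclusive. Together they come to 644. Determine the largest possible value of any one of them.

To make one score as large as possible, make the other 8 as small as possible.
The other 8 contribute at least 8 × 38 = 304, leaving at most 644 − 304 = 340.
But each score is capped at 105, so the maximum is 105.
Achievable: one at 105 and the other 8 totalling 539, which fits since 8 × 38 ≤ 539 ≤ 8 × 105.

105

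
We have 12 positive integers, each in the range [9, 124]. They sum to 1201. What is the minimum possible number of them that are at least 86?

Each value short of 86 is at most 85, costing at least 124 − 85 = 39 against the maximum total of 1488.
We can afford to lose at most 1488 − 1201 = 287, so at most ⌊287/39⌋ = 7 fall short, and at least 5 are ≥ 86.
Exactly 5 works: 5 values at 124 and 7 at 85 total 1215; lower one of the high values by 14 (still ≥ 86) to hit 1201.

5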